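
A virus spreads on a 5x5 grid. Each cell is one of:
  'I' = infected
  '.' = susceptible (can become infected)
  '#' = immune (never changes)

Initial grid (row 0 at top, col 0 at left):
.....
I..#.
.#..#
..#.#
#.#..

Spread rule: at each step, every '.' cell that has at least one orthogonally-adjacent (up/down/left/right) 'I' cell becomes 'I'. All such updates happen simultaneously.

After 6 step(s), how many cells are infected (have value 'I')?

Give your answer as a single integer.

Answer: 17

Derivation:
Step 0 (initial): 1 infected
Step 1: +3 new -> 4 infected
Step 2: +3 new -> 7 infected
Step 3: +3 new -> 10 infected
Step 4: +3 new -> 13 infected
Step 5: +2 new -> 15 infected
Step 6: +2 new -> 17 infected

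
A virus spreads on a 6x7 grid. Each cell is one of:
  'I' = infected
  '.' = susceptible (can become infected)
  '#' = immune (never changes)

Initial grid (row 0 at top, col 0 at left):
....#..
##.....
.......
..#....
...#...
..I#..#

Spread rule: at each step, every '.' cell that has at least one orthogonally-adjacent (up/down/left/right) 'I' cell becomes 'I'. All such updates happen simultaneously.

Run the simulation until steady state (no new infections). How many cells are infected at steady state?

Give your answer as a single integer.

Step 0 (initial): 1 infected
Step 1: +2 new -> 3 infected
Step 2: +2 new -> 5 infected
Step 3: +2 new -> 7 infected
Step 4: +2 new -> 9 infected
Step 5: +2 new -> 11 infected
Step 6: +2 new -> 13 infected
Step 7: +4 new -> 17 infected
Step 8: +5 new -> 22 infected
Step 9: +5 new -> 27 infected
Step 10: +5 new -> 32 infected
Step 11: +3 new -> 35 infected
Step 12: +0 new -> 35 infected

Answer: 35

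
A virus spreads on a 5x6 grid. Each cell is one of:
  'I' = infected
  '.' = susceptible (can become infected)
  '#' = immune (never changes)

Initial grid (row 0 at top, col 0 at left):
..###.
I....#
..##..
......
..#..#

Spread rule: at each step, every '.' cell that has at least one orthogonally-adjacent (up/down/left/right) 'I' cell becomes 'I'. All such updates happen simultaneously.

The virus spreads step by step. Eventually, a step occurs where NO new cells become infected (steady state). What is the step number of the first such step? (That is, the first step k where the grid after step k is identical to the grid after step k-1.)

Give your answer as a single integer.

Answer: 8

Derivation:
Step 0 (initial): 1 infected
Step 1: +3 new -> 4 infected
Step 2: +4 new -> 8 infected
Step 3: +3 new -> 11 infected
Step 4: +3 new -> 14 infected
Step 5: +2 new -> 16 infected
Step 6: +3 new -> 19 infected
Step 7: +2 new -> 21 infected
Step 8: +0 new -> 21 infected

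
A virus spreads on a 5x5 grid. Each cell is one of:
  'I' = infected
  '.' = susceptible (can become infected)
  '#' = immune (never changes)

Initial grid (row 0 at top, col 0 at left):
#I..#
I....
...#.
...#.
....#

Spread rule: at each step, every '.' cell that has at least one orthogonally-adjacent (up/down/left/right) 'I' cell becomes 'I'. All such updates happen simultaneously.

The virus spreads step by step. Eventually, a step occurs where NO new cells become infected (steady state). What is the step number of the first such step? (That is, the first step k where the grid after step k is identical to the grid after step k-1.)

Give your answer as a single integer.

Step 0 (initial): 2 infected
Step 1: +3 new -> 5 infected
Step 2: +4 new -> 9 infected
Step 3: +4 new -> 13 infected
Step 4: +3 new -> 16 infected
Step 5: +2 new -> 18 infected
Step 6: +2 new -> 20 infected
Step 7: +0 new -> 20 infected

Answer: 7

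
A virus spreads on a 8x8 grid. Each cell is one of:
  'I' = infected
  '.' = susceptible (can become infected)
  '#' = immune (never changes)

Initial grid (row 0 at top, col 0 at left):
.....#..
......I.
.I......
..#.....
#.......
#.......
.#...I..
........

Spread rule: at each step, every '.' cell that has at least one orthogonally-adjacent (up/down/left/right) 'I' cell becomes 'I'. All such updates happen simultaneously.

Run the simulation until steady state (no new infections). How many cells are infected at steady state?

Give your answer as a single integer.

Answer: 59

Derivation:
Step 0 (initial): 3 infected
Step 1: +12 new -> 15 infected
Step 2: +18 new -> 33 infected
Step 3: +17 new -> 50 infected
Step 4: +6 new -> 56 infected
Step 5: +1 new -> 57 infected
Step 6: +1 new -> 58 infected
Step 7: +1 new -> 59 infected
Step 8: +0 new -> 59 infected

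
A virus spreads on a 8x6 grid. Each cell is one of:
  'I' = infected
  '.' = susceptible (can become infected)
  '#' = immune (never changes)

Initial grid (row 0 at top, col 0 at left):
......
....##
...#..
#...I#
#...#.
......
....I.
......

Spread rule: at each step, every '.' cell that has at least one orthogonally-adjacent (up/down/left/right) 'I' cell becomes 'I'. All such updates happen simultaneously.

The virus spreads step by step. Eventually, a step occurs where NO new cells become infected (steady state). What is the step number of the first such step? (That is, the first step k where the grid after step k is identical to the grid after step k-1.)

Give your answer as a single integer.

Step 0 (initial): 2 infected
Step 1: +6 new -> 8 infected
Step 2: +8 new -> 16 infected
Step 3: +7 new -> 23 infected
Step 4: +6 new -> 29 infected
Step 5: +6 new -> 35 infected
Step 6: +3 new -> 38 infected
Step 7: +2 new -> 40 infected
Step 8: +1 new -> 41 infected
Step 9: +0 new -> 41 infected

Answer: 9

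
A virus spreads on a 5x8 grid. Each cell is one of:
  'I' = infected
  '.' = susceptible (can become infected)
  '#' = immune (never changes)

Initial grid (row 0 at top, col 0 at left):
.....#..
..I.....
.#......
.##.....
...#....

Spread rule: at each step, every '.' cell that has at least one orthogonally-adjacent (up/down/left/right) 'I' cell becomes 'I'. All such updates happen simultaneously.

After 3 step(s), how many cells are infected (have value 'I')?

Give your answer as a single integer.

Answer: 16

Derivation:
Step 0 (initial): 1 infected
Step 1: +4 new -> 5 infected
Step 2: +5 new -> 10 infected
Step 3: +6 new -> 16 infected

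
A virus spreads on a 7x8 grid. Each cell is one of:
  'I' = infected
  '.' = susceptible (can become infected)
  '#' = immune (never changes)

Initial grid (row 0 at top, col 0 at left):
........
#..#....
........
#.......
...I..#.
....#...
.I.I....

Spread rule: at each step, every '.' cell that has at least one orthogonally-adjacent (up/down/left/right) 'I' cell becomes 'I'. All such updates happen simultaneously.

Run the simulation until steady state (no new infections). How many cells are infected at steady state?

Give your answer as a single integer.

Step 0 (initial): 3 infected
Step 1: +8 new -> 11 infected
Step 2: +8 new -> 19 infected
Step 3: +7 new -> 26 infected
Step 4: +7 new -> 33 infected
Step 5: +8 new -> 41 infected
Step 6: +6 new -> 47 infected
Step 7: +3 new -> 50 infected
Step 8: +1 new -> 51 infected
Step 9: +0 new -> 51 infected

Answer: 51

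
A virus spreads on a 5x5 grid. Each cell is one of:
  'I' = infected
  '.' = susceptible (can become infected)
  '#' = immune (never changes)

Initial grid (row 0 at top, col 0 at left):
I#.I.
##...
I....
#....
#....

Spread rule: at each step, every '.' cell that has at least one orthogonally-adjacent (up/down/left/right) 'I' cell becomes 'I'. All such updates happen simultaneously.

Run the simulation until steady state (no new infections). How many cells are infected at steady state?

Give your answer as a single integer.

Answer: 20

Derivation:
Step 0 (initial): 3 infected
Step 1: +4 new -> 7 infected
Step 2: +5 new -> 12 infected
Step 3: +4 new -> 16 infected
Step 4: +3 new -> 19 infected
Step 5: +1 new -> 20 infected
Step 6: +0 new -> 20 infected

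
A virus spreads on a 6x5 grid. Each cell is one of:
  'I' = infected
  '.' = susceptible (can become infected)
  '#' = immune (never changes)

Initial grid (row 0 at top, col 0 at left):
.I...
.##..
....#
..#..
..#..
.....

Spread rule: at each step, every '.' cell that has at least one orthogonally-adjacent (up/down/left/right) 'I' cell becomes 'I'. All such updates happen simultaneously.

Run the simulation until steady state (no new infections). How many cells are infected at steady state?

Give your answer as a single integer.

Step 0 (initial): 1 infected
Step 1: +2 new -> 3 infected
Step 2: +2 new -> 5 infected
Step 3: +3 new -> 8 infected
Step 4: +4 new -> 12 infected
Step 5: +4 new -> 16 infected
Step 6: +4 new -> 20 infected
Step 7: +3 new -> 23 infected
Step 8: +2 new -> 25 infected
Step 9: +0 new -> 25 infected

Answer: 25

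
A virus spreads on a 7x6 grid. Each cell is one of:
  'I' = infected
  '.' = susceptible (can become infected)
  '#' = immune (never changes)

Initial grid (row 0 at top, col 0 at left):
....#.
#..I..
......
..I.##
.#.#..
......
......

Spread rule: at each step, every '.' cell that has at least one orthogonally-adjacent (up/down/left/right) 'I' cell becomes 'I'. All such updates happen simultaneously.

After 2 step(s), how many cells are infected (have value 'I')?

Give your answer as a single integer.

Answer: 17

Derivation:
Step 0 (initial): 2 infected
Step 1: +8 new -> 10 infected
Step 2: +7 new -> 17 infected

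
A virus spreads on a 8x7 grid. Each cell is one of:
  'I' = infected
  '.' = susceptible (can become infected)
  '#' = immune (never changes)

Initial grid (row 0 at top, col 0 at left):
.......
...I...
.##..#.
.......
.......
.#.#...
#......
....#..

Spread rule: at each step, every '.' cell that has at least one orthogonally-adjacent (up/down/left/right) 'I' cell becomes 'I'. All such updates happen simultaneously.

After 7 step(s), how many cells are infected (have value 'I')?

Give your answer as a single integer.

Answer: 43

Derivation:
Step 0 (initial): 1 infected
Step 1: +4 new -> 5 infected
Step 2: +6 new -> 11 infected
Step 3: +7 new -> 18 infected
Step 4: +8 new -> 26 infected
Step 5: +6 new -> 32 infected
Step 6: +5 new -> 37 infected
Step 7: +6 new -> 43 infected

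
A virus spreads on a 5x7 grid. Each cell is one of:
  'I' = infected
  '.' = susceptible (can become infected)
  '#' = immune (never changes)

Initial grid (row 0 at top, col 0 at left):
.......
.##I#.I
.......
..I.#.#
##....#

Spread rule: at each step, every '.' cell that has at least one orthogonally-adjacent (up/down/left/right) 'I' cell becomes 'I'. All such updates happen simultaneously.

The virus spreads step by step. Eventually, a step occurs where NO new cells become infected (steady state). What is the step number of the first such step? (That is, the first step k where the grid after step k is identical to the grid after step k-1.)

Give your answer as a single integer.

Answer: 5

Derivation:
Step 0 (initial): 3 infected
Step 1: +9 new -> 12 infected
Step 2: +8 new -> 20 infected
Step 3: +4 new -> 24 infected
Step 4: +3 new -> 27 infected
Step 5: +0 new -> 27 infected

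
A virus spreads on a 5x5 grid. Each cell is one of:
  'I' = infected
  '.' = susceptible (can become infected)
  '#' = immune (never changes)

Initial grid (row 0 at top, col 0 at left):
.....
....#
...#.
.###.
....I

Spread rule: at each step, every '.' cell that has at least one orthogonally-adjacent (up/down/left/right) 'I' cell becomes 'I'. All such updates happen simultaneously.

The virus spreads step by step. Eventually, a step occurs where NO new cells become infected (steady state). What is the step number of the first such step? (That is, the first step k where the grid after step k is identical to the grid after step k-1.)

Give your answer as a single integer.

Step 0 (initial): 1 infected
Step 1: +2 new -> 3 infected
Step 2: +2 new -> 5 infected
Step 3: +1 new -> 6 infected
Step 4: +1 new -> 7 infected
Step 5: +1 new -> 8 infected
Step 6: +1 new -> 9 infected
Step 7: +2 new -> 11 infected
Step 8: +3 new -> 14 infected
Step 9: +2 new -> 16 infected
Step 10: +2 new -> 18 infected
Step 11: +1 new -> 19 infected
Step 12: +1 new -> 20 infected
Step 13: +0 new -> 20 infected

Answer: 13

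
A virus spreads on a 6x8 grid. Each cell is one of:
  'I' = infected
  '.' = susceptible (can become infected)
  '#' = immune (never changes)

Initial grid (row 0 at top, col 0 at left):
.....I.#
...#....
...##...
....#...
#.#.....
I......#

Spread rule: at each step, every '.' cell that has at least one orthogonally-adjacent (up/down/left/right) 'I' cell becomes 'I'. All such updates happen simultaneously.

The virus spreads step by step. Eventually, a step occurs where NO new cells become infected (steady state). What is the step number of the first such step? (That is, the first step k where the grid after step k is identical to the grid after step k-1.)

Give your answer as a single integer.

Step 0 (initial): 2 infected
Step 1: +4 new -> 6 infected
Step 2: +6 new -> 12 infected
Step 3: +6 new -> 18 infected
Step 4: +10 new -> 28 infected
Step 5: +9 new -> 37 infected
Step 6: +3 new -> 40 infected
Step 7: +0 new -> 40 infected

Answer: 7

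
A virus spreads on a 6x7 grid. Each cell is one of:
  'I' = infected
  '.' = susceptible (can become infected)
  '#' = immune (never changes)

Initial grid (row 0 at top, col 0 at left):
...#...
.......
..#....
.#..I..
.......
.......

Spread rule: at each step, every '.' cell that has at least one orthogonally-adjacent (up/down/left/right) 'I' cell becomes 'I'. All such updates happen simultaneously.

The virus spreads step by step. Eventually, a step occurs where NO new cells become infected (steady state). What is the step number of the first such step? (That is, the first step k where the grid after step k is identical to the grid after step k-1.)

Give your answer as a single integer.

Answer: 8

Derivation:
Step 0 (initial): 1 infected
Step 1: +4 new -> 5 infected
Step 2: +8 new -> 13 infected
Step 3: +8 new -> 21 infected
Step 4: +6 new -> 27 infected
Step 5: +5 new -> 32 infected
Step 6: +5 new -> 37 infected
Step 7: +2 new -> 39 infected
Step 8: +0 new -> 39 infected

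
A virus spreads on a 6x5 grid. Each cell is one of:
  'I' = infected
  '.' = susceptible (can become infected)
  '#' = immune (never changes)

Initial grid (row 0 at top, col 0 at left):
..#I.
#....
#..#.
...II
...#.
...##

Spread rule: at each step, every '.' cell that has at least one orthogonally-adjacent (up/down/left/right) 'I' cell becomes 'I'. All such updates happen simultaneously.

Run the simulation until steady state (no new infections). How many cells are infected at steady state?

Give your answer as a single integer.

Step 0 (initial): 3 infected
Step 1: +5 new -> 8 infected
Step 2: +5 new -> 13 infected
Step 3: +5 new -> 18 infected
Step 4: +3 new -> 21 infected
Step 5: +2 new -> 23 infected
Step 6: +0 new -> 23 infected

Answer: 23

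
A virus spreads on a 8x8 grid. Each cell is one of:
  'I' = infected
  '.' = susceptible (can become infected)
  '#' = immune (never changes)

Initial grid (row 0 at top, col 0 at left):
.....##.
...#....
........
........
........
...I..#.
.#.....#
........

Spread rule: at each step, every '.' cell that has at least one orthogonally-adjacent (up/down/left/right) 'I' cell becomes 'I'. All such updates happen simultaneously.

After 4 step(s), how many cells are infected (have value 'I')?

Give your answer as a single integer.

Step 0 (initial): 1 infected
Step 1: +4 new -> 5 infected
Step 2: +8 new -> 13 infected
Step 3: +9 new -> 22 infected
Step 4: +10 new -> 32 infected

Answer: 32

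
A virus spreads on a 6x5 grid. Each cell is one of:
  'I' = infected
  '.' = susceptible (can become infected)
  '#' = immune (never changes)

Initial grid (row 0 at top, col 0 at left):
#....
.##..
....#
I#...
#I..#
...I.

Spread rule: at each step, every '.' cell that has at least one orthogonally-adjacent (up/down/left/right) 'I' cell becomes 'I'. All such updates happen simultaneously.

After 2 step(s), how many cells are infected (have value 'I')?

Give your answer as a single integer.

Step 0 (initial): 3 infected
Step 1: +6 new -> 9 infected
Step 2: +5 new -> 14 infected

Answer: 14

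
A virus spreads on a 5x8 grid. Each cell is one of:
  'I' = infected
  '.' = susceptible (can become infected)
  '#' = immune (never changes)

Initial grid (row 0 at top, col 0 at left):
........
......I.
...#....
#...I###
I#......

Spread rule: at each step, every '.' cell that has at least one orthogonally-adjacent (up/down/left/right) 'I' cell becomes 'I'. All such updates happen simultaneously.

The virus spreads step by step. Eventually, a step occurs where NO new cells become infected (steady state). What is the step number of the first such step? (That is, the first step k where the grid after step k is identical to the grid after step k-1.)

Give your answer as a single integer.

Step 0 (initial): 3 infected
Step 1: +7 new -> 10 infected
Step 2: +8 new -> 18 infected
Step 3: +6 new -> 24 infected
Step 4: +4 new -> 28 infected
Step 5: +3 new -> 31 infected
Step 6: +2 new -> 33 infected
Step 7: +1 new -> 34 infected
Step 8: +0 new -> 34 infected

Answer: 8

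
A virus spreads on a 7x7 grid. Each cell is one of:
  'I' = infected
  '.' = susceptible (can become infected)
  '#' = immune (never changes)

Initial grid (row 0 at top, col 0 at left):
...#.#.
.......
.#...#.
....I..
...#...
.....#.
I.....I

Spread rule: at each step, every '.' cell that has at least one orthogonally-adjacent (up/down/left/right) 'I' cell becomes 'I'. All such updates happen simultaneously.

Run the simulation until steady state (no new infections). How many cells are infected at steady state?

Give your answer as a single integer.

Answer: 43

Derivation:
Step 0 (initial): 3 infected
Step 1: +8 new -> 11 infected
Step 2: +11 new -> 22 infected
Step 3: +12 new -> 34 infected
Step 4: +3 new -> 37 infected
Step 5: +4 new -> 41 infected
Step 6: +2 new -> 43 infected
Step 7: +0 new -> 43 infected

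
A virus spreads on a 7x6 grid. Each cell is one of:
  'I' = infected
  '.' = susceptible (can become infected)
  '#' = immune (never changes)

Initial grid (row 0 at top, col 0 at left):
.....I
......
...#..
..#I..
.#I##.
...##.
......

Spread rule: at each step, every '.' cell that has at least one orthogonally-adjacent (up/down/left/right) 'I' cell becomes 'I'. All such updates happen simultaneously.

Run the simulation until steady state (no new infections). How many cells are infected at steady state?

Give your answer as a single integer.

Step 0 (initial): 3 infected
Step 1: +4 new -> 7 infected
Step 2: +7 new -> 14 infected
Step 3: +6 new -> 20 infected
Step 4: +6 new -> 26 infected
Step 5: +5 new -> 31 infected
Step 6: +4 new -> 35 infected
Step 7: +0 new -> 35 infected

Answer: 35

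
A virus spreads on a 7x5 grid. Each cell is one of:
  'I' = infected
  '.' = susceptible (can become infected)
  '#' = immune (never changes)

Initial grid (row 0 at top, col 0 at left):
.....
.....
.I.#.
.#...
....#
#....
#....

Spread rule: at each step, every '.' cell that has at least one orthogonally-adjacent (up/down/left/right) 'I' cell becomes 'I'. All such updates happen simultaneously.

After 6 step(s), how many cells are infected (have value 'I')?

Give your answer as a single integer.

Step 0 (initial): 1 infected
Step 1: +3 new -> 4 infected
Step 2: +5 new -> 9 infected
Step 3: +6 new -> 15 infected
Step 4: +6 new -> 21 infected
Step 5: +5 new -> 26 infected
Step 6: +3 new -> 29 infected

Answer: 29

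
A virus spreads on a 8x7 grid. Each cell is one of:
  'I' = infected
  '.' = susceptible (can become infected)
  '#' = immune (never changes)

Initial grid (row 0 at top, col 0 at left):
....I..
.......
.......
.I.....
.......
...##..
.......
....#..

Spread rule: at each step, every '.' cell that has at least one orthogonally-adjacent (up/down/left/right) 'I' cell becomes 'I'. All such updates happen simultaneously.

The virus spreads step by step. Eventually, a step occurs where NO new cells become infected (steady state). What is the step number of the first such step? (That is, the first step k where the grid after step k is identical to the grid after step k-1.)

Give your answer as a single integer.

Answer: 10

Derivation:
Step 0 (initial): 2 infected
Step 1: +7 new -> 9 infected
Step 2: +12 new -> 21 infected
Step 3: +11 new -> 32 infected
Step 4: +7 new -> 39 infected
Step 5: +5 new -> 44 infected
Step 6: +4 new -> 48 infected
Step 7: +2 new -> 50 infected
Step 8: +2 new -> 52 infected
Step 9: +1 new -> 53 infected
Step 10: +0 new -> 53 infected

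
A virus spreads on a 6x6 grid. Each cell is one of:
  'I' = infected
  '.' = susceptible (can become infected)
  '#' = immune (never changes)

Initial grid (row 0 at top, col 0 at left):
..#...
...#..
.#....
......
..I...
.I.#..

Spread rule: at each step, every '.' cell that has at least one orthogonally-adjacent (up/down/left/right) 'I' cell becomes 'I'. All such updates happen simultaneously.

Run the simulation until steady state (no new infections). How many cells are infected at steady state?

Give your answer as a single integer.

Answer: 32

Derivation:
Step 0 (initial): 2 infected
Step 1: +5 new -> 7 infected
Step 2: +5 new -> 12 infected
Step 3: +6 new -> 18 infected
Step 4: +5 new -> 23 infected
Step 5: +4 new -> 27 infected
Step 6: +3 new -> 30 infected
Step 7: +2 new -> 32 infected
Step 8: +0 new -> 32 infected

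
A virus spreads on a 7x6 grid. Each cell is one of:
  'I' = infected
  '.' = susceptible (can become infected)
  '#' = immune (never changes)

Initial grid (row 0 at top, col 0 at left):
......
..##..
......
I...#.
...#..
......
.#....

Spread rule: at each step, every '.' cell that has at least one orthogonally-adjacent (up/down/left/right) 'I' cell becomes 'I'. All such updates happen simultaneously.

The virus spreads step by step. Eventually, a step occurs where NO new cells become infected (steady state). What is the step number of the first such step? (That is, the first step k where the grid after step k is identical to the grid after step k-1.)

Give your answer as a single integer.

Answer: 9

Derivation:
Step 0 (initial): 1 infected
Step 1: +3 new -> 4 infected
Step 2: +5 new -> 9 infected
Step 3: +7 new -> 16 infected
Step 4: +3 new -> 19 infected
Step 5: +4 new -> 23 infected
Step 6: +5 new -> 28 infected
Step 7: +6 new -> 34 infected
Step 8: +3 new -> 37 infected
Step 9: +0 new -> 37 infected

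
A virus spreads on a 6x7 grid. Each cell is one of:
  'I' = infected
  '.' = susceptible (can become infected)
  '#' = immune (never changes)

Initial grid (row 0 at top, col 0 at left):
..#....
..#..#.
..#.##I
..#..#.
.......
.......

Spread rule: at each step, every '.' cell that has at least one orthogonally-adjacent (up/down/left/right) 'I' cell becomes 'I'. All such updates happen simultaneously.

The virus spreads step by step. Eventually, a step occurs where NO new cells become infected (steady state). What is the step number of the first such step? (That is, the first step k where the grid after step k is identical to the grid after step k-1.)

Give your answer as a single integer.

Answer: 13

Derivation:
Step 0 (initial): 1 infected
Step 1: +2 new -> 3 infected
Step 2: +2 new -> 5 infected
Step 3: +3 new -> 8 infected
Step 4: +3 new -> 11 infected
Step 5: +5 new -> 16 infected
Step 6: +4 new -> 20 infected
Step 7: +3 new -> 23 infected
Step 8: +3 new -> 26 infected
Step 9: +3 new -> 29 infected
Step 10: +2 new -> 31 infected
Step 11: +2 new -> 33 infected
Step 12: +1 new -> 34 infected
Step 13: +0 new -> 34 infected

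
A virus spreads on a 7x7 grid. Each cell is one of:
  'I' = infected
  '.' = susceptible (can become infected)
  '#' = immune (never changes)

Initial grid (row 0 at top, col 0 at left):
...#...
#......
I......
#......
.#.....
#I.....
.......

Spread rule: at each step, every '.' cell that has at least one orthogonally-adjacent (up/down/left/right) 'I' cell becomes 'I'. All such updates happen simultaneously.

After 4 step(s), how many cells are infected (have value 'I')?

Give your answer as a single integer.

Step 0 (initial): 2 infected
Step 1: +3 new -> 5 infected
Step 2: +7 new -> 12 infected
Step 3: +7 new -> 19 infected
Step 4: +8 new -> 27 infected

Answer: 27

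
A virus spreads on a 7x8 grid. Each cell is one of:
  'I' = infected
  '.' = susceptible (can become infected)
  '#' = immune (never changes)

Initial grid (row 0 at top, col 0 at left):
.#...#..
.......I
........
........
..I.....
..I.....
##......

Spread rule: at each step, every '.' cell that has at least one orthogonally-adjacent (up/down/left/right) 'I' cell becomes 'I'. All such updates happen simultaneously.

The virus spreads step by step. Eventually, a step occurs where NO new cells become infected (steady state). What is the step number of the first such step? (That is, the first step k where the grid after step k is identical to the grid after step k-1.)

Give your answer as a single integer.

Step 0 (initial): 3 infected
Step 1: +9 new -> 12 infected
Step 2: +12 new -> 24 infected
Step 3: +12 new -> 36 infected
Step 4: +11 new -> 47 infected
Step 5: +4 new -> 51 infected
Step 6: +1 new -> 52 infected
Step 7: +0 new -> 52 infected

Answer: 7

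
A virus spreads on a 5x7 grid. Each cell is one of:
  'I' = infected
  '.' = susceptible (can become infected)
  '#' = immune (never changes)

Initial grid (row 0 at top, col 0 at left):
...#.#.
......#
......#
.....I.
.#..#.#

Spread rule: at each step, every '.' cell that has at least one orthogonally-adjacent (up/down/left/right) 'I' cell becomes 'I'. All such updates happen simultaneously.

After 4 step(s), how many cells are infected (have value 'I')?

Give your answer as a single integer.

Step 0 (initial): 1 infected
Step 1: +4 new -> 5 infected
Step 2: +3 new -> 8 infected
Step 3: +4 new -> 12 infected
Step 4: +5 new -> 17 infected

Answer: 17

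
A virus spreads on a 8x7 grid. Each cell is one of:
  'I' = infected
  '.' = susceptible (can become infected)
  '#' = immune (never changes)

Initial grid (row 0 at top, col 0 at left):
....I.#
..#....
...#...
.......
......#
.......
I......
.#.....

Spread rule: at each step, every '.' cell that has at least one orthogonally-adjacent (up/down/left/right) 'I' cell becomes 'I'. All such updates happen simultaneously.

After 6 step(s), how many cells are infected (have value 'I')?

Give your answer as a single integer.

Answer: 49

Derivation:
Step 0 (initial): 2 infected
Step 1: +6 new -> 8 infected
Step 2: +7 new -> 15 infected
Step 3: +9 new -> 24 infected
Step 4: +12 new -> 36 infected
Step 5: +9 new -> 45 infected
Step 6: +4 new -> 49 infected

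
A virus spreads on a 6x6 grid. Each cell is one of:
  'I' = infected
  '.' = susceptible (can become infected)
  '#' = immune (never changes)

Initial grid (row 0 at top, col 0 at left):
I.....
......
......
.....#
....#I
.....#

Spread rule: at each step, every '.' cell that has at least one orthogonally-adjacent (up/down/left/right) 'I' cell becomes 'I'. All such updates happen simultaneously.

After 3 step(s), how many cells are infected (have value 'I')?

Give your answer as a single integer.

Answer: 11

Derivation:
Step 0 (initial): 2 infected
Step 1: +2 new -> 4 infected
Step 2: +3 new -> 7 infected
Step 3: +4 new -> 11 infected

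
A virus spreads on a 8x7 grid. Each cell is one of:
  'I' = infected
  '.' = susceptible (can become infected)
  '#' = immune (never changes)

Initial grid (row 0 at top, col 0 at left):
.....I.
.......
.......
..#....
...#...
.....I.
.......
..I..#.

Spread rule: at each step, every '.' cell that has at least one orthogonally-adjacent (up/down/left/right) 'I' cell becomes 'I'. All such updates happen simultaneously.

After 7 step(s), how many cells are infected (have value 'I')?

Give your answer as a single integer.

Step 0 (initial): 3 infected
Step 1: +10 new -> 13 infected
Step 2: +15 new -> 28 infected
Step 3: +10 new -> 38 infected
Step 4: +6 new -> 44 infected
Step 5: +5 new -> 49 infected
Step 6: +3 new -> 52 infected
Step 7: +1 new -> 53 infected

Answer: 53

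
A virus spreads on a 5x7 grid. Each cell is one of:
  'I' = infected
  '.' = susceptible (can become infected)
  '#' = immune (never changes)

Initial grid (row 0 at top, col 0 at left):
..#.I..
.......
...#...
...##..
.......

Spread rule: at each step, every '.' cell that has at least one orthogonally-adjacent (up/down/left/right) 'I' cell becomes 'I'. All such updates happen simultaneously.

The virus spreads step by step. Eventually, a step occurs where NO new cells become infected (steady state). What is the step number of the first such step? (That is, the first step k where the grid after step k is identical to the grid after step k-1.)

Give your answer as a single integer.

Step 0 (initial): 1 infected
Step 1: +3 new -> 4 infected
Step 2: +4 new -> 8 infected
Step 3: +3 new -> 11 infected
Step 4: +4 new -> 15 infected
Step 5: +6 new -> 21 infected
Step 6: +6 new -> 27 infected
Step 7: +3 new -> 30 infected
Step 8: +1 new -> 31 infected
Step 9: +0 new -> 31 infected

Answer: 9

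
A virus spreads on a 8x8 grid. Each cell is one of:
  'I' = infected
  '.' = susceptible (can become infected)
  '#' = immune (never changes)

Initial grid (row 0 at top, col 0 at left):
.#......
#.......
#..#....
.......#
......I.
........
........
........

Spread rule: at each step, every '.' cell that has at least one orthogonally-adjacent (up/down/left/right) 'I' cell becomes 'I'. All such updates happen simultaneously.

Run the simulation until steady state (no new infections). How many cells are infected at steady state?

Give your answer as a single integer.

Answer: 58

Derivation:
Step 0 (initial): 1 infected
Step 1: +4 new -> 5 infected
Step 2: +6 new -> 11 infected
Step 3: +9 new -> 20 infected
Step 4: +10 new -> 30 infected
Step 5: +8 new -> 38 infected
Step 6: +8 new -> 46 infected
Step 7: +7 new -> 53 infected
Step 8: +4 new -> 57 infected
Step 9: +1 new -> 58 infected
Step 10: +0 new -> 58 infected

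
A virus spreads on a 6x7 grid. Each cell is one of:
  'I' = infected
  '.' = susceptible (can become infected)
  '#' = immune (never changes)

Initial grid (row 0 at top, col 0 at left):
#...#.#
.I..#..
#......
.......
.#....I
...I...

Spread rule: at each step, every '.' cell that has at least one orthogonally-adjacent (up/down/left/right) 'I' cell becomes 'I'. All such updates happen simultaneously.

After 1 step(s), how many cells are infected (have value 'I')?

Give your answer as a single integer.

Step 0 (initial): 3 infected
Step 1: +10 new -> 13 infected

Answer: 13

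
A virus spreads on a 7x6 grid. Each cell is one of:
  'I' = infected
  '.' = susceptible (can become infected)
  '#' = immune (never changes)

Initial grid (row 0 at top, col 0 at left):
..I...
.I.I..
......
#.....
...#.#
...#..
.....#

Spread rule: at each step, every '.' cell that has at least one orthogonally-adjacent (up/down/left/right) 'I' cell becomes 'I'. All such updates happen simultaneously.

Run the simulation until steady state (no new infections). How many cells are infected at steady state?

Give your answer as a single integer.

Answer: 37

Derivation:
Step 0 (initial): 3 infected
Step 1: +7 new -> 10 infected
Step 2: +8 new -> 18 infected
Step 3: +5 new -> 23 infected
Step 4: +5 new -> 28 infected
Step 5: +4 new -> 32 infected
Step 6: +4 new -> 36 infected
Step 7: +1 new -> 37 infected
Step 8: +0 new -> 37 infected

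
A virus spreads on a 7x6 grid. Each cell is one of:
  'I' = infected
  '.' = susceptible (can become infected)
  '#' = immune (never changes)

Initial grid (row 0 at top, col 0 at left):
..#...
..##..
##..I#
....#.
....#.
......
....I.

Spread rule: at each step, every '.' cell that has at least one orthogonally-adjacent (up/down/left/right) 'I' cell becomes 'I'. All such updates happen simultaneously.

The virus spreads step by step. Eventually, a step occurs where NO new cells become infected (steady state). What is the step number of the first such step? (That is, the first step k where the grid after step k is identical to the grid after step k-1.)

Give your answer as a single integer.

Step 0 (initial): 2 infected
Step 1: +5 new -> 7 infected
Step 2: +7 new -> 14 infected
Step 3: +7 new -> 21 infected
Step 4: +5 new -> 26 infected
Step 5: +3 new -> 29 infected
Step 6: +1 new -> 30 infected
Step 7: +0 new -> 30 infected

Answer: 7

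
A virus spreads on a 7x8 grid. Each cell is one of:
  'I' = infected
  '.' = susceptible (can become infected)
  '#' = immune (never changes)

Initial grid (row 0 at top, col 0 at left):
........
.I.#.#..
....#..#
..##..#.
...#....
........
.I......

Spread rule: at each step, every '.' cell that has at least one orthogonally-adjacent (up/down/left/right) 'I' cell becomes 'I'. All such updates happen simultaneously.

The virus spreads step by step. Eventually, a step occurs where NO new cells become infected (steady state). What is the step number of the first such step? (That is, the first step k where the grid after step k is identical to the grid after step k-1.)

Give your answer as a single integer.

Answer: 10

Derivation:
Step 0 (initial): 2 infected
Step 1: +7 new -> 9 infected
Step 2: +9 new -> 18 infected
Step 3: +7 new -> 25 infected
Step 4: +3 new -> 28 infected
Step 5: +5 new -> 33 infected
Step 6: +5 new -> 38 infected
Step 7: +5 new -> 43 infected
Step 8: +4 new -> 47 infected
Step 9: +1 new -> 48 infected
Step 10: +0 new -> 48 infected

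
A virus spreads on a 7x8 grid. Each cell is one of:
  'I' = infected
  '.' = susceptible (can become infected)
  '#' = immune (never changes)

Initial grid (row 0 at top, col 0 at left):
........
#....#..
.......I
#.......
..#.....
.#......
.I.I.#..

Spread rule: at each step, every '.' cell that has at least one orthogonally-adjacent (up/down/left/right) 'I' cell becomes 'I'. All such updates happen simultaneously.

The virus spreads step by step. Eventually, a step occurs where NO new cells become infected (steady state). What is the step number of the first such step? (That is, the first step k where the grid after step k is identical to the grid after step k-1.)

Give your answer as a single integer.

Answer: 10

Derivation:
Step 0 (initial): 3 infected
Step 1: +7 new -> 10 infected
Step 2: +9 new -> 19 infected
Step 3: +9 new -> 28 infected
Step 4: +9 new -> 37 infected
Step 5: +5 new -> 42 infected
Step 6: +3 new -> 45 infected
Step 7: +3 new -> 48 infected
Step 8: +1 new -> 49 infected
Step 9: +1 new -> 50 infected
Step 10: +0 new -> 50 infected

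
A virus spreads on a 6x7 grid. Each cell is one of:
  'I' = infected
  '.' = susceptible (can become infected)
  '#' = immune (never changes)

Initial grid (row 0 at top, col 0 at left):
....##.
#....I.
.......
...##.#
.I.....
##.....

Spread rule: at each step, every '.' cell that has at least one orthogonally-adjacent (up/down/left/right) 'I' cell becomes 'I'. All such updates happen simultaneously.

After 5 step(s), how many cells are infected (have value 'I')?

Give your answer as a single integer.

Answer: 34

Derivation:
Step 0 (initial): 2 infected
Step 1: +6 new -> 8 infected
Step 2: +10 new -> 18 infected
Step 3: +9 new -> 27 infected
Step 4: +5 new -> 32 infected
Step 5: +2 new -> 34 infected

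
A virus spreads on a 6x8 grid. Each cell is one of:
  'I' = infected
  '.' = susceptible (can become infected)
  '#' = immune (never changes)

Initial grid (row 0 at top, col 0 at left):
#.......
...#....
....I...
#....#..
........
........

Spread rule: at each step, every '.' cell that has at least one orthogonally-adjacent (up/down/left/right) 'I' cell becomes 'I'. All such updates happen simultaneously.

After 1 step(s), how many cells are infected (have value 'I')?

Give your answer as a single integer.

Answer: 5

Derivation:
Step 0 (initial): 1 infected
Step 1: +4 new -> 5 infected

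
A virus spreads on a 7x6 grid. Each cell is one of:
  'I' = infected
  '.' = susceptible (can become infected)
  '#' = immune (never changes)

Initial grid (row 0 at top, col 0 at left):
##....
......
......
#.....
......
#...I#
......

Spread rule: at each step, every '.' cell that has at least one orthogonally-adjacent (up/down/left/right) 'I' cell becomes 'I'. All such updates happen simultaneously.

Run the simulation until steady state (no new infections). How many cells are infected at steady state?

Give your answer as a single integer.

Answer: 37

Derivation:
Step 0 (initial): 1 infected
Step 1: +3 new -> 4 infected
Step 2: +6 new -> 10 infected
Step 3: +6 new -> 16 infected
Step 4: +6 new -> 22 infected
Step 5: +7 new -> 29 infected
Step 6: +4 new -> 33 infected
Step 7: +3 new -> 36 infected
Step 8: +1 new -> 37 infected
Step 9: +0 new -> 37 infected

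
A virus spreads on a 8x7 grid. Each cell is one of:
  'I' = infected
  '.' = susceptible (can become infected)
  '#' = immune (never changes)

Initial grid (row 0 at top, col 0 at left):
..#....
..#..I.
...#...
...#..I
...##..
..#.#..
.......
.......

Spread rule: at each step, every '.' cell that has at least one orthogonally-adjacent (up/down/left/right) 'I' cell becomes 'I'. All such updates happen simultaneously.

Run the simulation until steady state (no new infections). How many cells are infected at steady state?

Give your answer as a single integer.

Answer: 48

Derivation:
Step 0 (initial): 2 infected
Step 1: +7 new -> 9 infected
Step 2: +7 new -> 16 infected
Step 3: +3 new -> 19 infected
Step 4: +2 new -> 21 infected
Step 5: +2 new -> 23 infected
Step 6: +2 new -> 25 infected
Step 7: +3 new -> 28 infected
Step 8: +2 new -> 30 infected
Step 9: +3 new -> 33 infected
Step 10: +3 new -> 36 infected
Step 11: +3 new -> 39 infected
Step 12: +3 new -> 42 infected
Step 13: +3 new -> 45 infected
Step 14: +2 new -> 47 infected
Step 15: +1 new -> 48 infected
Step 16: +0 new -> 48 infected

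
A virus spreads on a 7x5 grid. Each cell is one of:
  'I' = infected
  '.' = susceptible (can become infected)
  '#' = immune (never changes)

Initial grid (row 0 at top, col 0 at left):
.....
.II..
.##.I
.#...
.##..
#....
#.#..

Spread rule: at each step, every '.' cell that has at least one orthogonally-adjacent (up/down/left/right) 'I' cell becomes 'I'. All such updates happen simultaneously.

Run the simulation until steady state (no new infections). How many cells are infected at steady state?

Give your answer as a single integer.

Answer: 27

Derivation:
Step 0 (initial): 3 infected
Step 1: +7 new -> 10 infected
Step 2: +6 new -> 16 infected
Step 3: +4 new -> 20 infected
Step 4: +3 new -> 23 infected
Step 5: +2 new -> 25 infected
Step 6: +1 new -> 26 infected
Step 7: +1 new -> 27 infected
Step 8: +0 new -> 27 infected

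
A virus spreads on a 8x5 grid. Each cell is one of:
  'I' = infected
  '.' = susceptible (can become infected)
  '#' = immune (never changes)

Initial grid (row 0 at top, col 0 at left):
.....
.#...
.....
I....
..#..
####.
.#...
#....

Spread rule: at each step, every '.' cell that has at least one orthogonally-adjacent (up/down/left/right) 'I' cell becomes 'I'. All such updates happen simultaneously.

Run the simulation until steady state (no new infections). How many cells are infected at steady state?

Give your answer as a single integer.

Answer: 31

Derivation:
Step 0 (initial): 1 infected
Step 1: +3 new -> 4 infected
Step 2: +4 new -> 8 infected
Step 3: +3 new -> 11 infected
Step 4: +5 new -> 16 infected
Step 5: +4 new -> 20 infected
Step 6: +3 new -> 23 infected
Step 7: +2 new -> 25 infected
Step 8: +2 new -> 27 infected
Step 9: +2 new -> 29 infected
Step 10: +1 new -> 30 infected
Step 11: +1 new -> 31 infected
Step 12: +0 new -> 31 infected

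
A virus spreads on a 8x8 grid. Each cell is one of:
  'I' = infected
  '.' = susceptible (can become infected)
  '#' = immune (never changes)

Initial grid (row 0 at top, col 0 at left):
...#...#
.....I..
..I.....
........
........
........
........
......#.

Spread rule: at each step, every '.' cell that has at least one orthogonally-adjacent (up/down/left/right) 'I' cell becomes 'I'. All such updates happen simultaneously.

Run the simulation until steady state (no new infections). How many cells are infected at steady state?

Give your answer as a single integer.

Answer: 61

Derivation:
Step 0 (initial): 2 infected
Step 1: +8 new -> 10 infected
Step 2: +13 new -> 23 infected
Step 3: +10 new -> 33 infected
Step 4: +9 new -> 42 infected
Step 5: +8 new -> 50 infected
Step 6: +7 new -> 57 infected
Step 7: +3 new -> 60 infected
Step 8: +1 new -> 61 infected
Step 9: +0 new -> 61 infected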